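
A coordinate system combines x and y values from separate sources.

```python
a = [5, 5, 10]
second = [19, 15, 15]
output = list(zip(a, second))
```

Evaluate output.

Step 1: zip pairs elements at same index:
  Index 0: (5, 19)
  Index 1: (5, 15)
  Index 2: (10, 15)
Therefore output = [(5, 19), (5, 15), (10, 15)].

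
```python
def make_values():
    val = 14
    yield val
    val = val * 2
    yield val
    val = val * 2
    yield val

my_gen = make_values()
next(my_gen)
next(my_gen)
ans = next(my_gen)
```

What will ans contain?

Step 1: Trace through generator execution:
  Yield 1: val starts at 14, yield 14
  Yield 2: val = 14 * 2 = 28, yield 28
  Yield 3: val = 28 * 2 = 56, yield 56
Step 2: First next() gets 14, second next() gets the second value, third next() yields 56.
Therefore ans = 56.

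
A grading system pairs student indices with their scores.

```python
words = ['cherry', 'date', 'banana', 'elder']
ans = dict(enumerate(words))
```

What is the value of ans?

Step 1: enumerate pairs indices with words:
  0 -> 'cherry'
  1 -> 'date'
  2 -> 'banana'
  3 -> 'elder'
Therefore ans = {0: 'cherry', 1: 'date', 2: 'banana', 3: 'elder'}.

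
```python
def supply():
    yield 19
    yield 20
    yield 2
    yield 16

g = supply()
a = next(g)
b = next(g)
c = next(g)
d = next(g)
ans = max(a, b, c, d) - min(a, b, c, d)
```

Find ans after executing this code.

Step 1: Create generator and consume all values:
  a = next(g) = 19
  b = next(g) = 20
  c = next(g) = 2
  d = next(g) = 16
Step 2: max = 20, min = 2, ans = 20 - 2 = 18.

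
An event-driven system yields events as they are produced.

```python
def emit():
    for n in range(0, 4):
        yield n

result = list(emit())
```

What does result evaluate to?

Step 1: The generator yields each value from range(0, 4).
Step 2: list() consumes all yields: [0, 1, 2, 3].
Therefore result = [0, 1, 2, 3].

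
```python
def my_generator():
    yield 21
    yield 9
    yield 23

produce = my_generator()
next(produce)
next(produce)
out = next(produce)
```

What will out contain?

Step 1: my_generator() creates a generator.
Step 2: next(produce) yields 21 (consumed and discarded).
Step 3: next(produce) yields 9 (consumed and discarded).
Step 4: next(produce) yields 23, assigned to out.
Therefore out = 23.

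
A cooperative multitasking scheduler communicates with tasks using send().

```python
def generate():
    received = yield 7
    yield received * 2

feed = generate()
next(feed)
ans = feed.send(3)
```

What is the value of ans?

Step 1: next(feed) advances to first yield, producing 7.
Step 2: send(3) resumes, received = 3.
Step 3: yield received * 2 = 3 * 2 = 6.
Therefore ans = 6.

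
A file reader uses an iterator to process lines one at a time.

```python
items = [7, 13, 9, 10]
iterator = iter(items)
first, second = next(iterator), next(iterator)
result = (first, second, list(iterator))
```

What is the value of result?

Step 1: Create iterator over [7, 13, 9, 10].
Step 2: first = 7, second = 13.
Step 3: Remaining elements: [9, 10].
Therefore result = (7, 13, [9, 10]).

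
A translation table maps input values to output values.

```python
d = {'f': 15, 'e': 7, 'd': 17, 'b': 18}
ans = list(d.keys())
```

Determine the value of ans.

Step 1: d.keys() returns the dictionary keys in insertion order.
Therefore ans = ['f', 'e', 'd', 'b'].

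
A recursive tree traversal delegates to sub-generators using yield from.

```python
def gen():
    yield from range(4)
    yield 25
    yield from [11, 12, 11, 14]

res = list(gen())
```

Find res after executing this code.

Step 1: Trace yields in order:
  yield 0
  yield 1
  yield 2
  yield 3
  yield 25
  yield 11
  yield 12
  yield 11
  yield 14
Therefore res = [0, 1, 2, 3, 25, 11, 12, 11, 14].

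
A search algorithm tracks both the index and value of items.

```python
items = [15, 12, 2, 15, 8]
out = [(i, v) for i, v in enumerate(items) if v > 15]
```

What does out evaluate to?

Step 1: Filter enumerate([15, 12, 2, 15, 8]) keeping v > 15:
  (0, 15): 15 <= 15, excluded
  (1, 12): 12 <= 15, excluded
  (2, 2): 2 <= 15, excluded
  (3, 15): 15 <= 15, excluded
  (4, 8): 8 <= 15, excluded
Therefore out = [].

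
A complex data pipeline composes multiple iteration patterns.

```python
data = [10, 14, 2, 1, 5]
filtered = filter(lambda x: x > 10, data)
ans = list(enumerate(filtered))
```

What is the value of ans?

Step 1: Filter [10, 14, 2, 1, 5] for > 10: [14].
Step 2: enumerate re-indexes from 0: [(0, 14)].
Therefore ans = [(0, 14)].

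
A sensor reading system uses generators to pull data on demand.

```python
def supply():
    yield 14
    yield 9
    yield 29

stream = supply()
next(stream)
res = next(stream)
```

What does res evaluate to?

Step 1: supply() creates a generator.
Step 2: next(stream) yields 14 (consumed and discarded).
Step 3: next(stream) yields 9, assigned to res.
Therefore res = 9.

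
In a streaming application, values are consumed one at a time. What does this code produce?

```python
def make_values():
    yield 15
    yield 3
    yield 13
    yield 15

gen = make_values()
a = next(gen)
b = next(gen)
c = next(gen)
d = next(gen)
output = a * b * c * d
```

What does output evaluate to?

Step 1: Create generator and consume all values:
  a = next(gen) = 15
  b = next(gen) = 3
  c = next(gen) = 13
  d = next(gen) = 15
Step 2: output = 15 * 3 * 13 * 15 = 8775.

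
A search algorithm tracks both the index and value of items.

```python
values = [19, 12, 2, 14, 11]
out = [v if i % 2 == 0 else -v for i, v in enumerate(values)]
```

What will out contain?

Step 1: For each (i, v), keep v if i is even, negate if odd:
  i=0 (even): keep 19
  i=1 (odd): negate to -12
  i=2 (even): keep 2
  i=3 (odd): negate to -14
  i=4 (even): keep 11
Therefore out = [19, -12, 2, -14, 11].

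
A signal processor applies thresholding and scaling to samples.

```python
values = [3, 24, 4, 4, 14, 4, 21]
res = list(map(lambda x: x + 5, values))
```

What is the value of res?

Step 1: Apply lambda x: x + 5 to each element:
  3 -> 8
  24 -> 29
  4 -> 9
  4 -> 9
  14 -> 19
  4 -> 9
  21 -> 26
Therefore res = [8, 29, 9, 9, 19, 9, 26].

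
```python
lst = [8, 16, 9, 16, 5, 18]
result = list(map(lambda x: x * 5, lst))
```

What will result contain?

Step 1: Apply lambda x: x * 5 to each element:
  8 -> 40
  16 -> 80
  9 -> 45
  16 -> 80
  5 -> 25
  18 -> 90
Therefore result = [40, 80, 45, 80, 25, 90].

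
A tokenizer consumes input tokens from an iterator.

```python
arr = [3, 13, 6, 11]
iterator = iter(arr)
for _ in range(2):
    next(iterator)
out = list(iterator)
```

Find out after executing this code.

Step 1: Create iterator over [3, 13, 6, 11].
Step 2: Advance 2 positions (consuming [3, 13]).
Step 3: list() collects remaining elements: [6, 11].
Therefore out = [6, 11].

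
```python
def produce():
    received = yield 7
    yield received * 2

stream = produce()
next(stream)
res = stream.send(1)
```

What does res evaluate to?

Step 1: next(stream) advances to first yield, producing 7.
Step 2: send(1) resumes, received = 1.
Step 3: yield received * 2 = 1 * 2 = 2.
Therefore res = 2.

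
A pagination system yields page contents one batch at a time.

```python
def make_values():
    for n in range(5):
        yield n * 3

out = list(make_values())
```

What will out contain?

Step 1: For each n in range(5), yield n * 3:
  n=0: yield 0 * 3 = 0
  n=1: yield 1 * 3 = 3
  n=2: yield 2 * 3 = 6
  n=3: yield 3 * 3 = 9
  n=4: yield 4 * 3 = 12
Therefore out = [0, 3, 6, 9, 12].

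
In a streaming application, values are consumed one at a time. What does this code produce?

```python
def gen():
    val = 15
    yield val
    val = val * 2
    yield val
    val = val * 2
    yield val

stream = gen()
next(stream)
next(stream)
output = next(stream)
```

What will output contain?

Step 1: Trace through generator execution:
  Yield 1: val starts at 15, yield 15
  Yield 2: val = 15 * 2 = 30, yield 30
  Yield 3: val = 30 * 2 = 60, yield 60
Step 2: First next() gets 15, second next() gets the second value, third next() yields 60.
Therefore output = 60.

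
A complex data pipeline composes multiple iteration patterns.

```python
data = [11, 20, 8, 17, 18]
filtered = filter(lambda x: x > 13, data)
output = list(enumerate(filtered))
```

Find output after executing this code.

Step 1: Filter [11, 20, 8, 17, 18] for > 13: [20, 17, 18].
Step 2: enumerate re-indexes from 0: [(0, 20), (1, 17), (2, 18)].
Therefore output = [(0, 20), (1, 17), (2, 18)].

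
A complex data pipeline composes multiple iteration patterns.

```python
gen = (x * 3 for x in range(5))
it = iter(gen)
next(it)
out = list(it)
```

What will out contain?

Step 1: Generator produces [0, 3, 6, 9, 12].
Step 2: next(it) consumes first element (0).
Step 3: list(it) collects remaining: [3, 6, 9, 12].
Therefore out = [3, 6, 9, 12].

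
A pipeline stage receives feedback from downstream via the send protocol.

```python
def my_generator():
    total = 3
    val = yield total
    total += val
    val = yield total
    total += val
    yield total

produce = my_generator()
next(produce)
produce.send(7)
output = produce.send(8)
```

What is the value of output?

Step 1: next() -> yield total=3.
Step 2: send(7) -> val=7, total = 3+7 = 10, yield 10.
Step 3: send(8) -> val=8, total = 10+8 = 18, yield 18.
Therefore output = 18.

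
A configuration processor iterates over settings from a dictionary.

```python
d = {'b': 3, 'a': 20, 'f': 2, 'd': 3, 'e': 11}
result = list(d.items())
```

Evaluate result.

Step 1: d.items() returns (key, value) pairs in insertion order.
Therefore result = [('b', 3), ('a', 20), ('f', 2), ('d', 3), ('e', 11)].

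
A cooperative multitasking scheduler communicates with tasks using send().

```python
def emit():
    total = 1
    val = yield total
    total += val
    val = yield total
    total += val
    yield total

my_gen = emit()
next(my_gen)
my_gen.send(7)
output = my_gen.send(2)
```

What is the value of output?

Step 1: next() -> yield total=1.
Step 2: send(7) -> val=7, total = 1+7 = 8, yield 8.
Step 3: send(2) -> val=2, total = 8+2 = 10, yield 10.
Therefore output = 10.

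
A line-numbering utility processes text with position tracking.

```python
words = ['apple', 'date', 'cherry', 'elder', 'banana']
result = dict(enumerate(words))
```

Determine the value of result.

Step 1: enumerate pairs indices with words:
  0 -> 'apple'
  1 -> 'date'
  2 -> 'cherry'
  3 -> 'elder'
  4 -> 'banana'
Therefore result = {0: 'apple', 1: 'date', 2: 'cherry', 3: 'elder', 4: 'banana'}.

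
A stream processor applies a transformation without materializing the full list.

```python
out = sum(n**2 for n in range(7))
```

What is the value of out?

Step 1: Compute n**2 for each n in range(7):
  n=0: 0**2 = 0
  n=1: 1**2 = 1
  n=2: 2**2 = 4
  n=3: 3**2 = 9
  n=4: 4**2 = 16
  n=5: 5**2 = 25
  n=6: 6**2 = 36
Step 2: sum = 0 + 1 + 4 + 9 + 16 + 25 + 36 = 91.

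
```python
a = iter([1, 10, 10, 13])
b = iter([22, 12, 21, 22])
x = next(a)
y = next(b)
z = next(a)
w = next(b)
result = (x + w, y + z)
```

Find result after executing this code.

Step 1: a iterates [1, 10, 10, 13], b iterates [22, 12, 21, 22].
Step 2: x = next(a) = 1, y = next(b) = 22.
Step 3: z = next(a) = 10, w = next(b) = 12.
Step 4: result = (1 + 12, 22 + 10) = (13, 32).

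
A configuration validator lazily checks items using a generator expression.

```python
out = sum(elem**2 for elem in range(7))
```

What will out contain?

Step 1: Compute elem**2 for each elem in range(7):
  elem=0: 0**2 = 0
  elem=1: 1**2 = 1
  elem=2: 2**2 = 4
  elem=3: 3**2 = 9
  elem=4: 4**2 = 16
  elem=5: 5**2 = 25
  elem=6: 6**2 = 36
Step 2: sum = 0 + 1 + 4 + 9 + 16 + 25 + 36 = 91.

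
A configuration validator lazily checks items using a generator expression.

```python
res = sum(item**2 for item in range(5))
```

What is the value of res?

Step 1: Compute item**2 for each item in range(5):
  item=0: 0**2 = 0
  item=1: 1**2 = 1
  item=2: 2**2 = 4
  item=3: 3**2 = 9
  item=4: 4**2 = 16
Step 2: sum = 0 + 1 + 4 + 9 + 16 = 30.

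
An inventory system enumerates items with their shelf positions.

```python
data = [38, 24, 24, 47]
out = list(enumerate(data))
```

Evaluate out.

Step 1: enumerate pairs each element with its index:
  (0, 38)
  (1, 24)
  (2, 24)
  (3, 47)
Therefore out = [(0, 38), (1, 24), (2, 24), (3, 47)].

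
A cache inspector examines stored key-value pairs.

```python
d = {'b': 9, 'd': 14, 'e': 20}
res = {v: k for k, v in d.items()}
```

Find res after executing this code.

Step 1: Invert dict (swap keys and values):
  'b': 9 -> 9: 'b'
  'd': 14 -> 14: 'd'
  'e': 20 -> 20: 'e'
Therefore res = {9: 'b', 14: 'd', 20: 'e'}.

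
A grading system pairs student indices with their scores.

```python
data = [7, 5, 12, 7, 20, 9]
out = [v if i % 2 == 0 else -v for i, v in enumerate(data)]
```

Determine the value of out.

Step 1: For each (i, v), keep v if i is even, negate if odd:
  i=0 (even): keep 7
  i=1 (odd): negate to -5
  i=2 (even): keep 12
  i=3 (odd): negate to -7
  i=4 (even): keep 20
  i=5 (odd): negate to -9
Therefore out = [7, -5, 12, -7, 20, -9].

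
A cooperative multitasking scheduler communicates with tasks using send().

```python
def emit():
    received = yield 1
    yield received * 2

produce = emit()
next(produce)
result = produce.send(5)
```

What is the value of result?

Step 1: next(produce) advances to first yield, producing 1.
Step 2: send(5) resumes, received = 5.
Step 3: yield received * 2 = 5 * 2 = 10.
Therefore result = 10.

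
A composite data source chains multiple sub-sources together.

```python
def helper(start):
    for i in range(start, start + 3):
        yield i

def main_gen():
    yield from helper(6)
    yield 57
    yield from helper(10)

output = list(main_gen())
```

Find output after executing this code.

Step 1: main_gen() delegates to helper(6):
  yield 6
  yield 7
  yield 8
Step 2: yield 57
Step 3: Delegates to helper(10):
  yield 10
  yield 11
  yield 12
Therefore output = [6, 7, 8, 57, 10, 11, 12].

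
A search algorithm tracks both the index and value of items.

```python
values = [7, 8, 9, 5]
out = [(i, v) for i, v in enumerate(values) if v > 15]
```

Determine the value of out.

Step 1: Filter enumerate([7, 8, 9, 5]) keeping v > 15:
  (0, 7): 7 <= 15, excluded
  (1, 8): 8 <= 15, excluded
  (2, 9): 9 <= 15, excluded
  (3, 5): 5 <= 15, excluded
Therefore out = [].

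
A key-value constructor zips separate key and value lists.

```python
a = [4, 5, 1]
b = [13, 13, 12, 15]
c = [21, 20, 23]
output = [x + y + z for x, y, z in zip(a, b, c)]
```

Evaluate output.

Step 1: zip three lists (truncates to shortest, len=3):
  4 + 13 + 21 = 38
  5 + 13 + 20 = 38
  1 + 12 + 23 = 36
Therefore output = [38, 38, 36].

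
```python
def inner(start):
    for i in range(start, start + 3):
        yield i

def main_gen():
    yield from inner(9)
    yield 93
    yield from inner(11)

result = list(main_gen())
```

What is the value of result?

Step 1: main_gen() delegates to inner(9):
  yield 9
  yield 10
  yield 11
Step 2: yield 93
Step 3: Delegates to inner(11):
  yield 11
  yield 12
  yield 13
Therefore result = [9, 10, 11, 93, 11, 12, 13].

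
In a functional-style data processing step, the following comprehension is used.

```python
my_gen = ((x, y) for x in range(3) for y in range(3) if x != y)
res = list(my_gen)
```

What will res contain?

Step 1: Nested generator over range(3) x range(3) where x != y:
  (0, 0): excluded (x == y)
  (0, 1): included
  (0, 2): included
  (1, 0): included
  (1, 1): excluded (x == y)
  (1, 2): included
  (2, 0): included
  (2, 1): included
  (2, 2): excluded (x == y)
Therefore res = [(0, 1), (0, 2), (1, 0), (1, 2), (2, 0), (2, 1)].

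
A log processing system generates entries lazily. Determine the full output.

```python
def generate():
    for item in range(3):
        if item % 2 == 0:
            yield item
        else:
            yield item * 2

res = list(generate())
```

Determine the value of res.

Step 1: For each item in range(3), yield item if even, else item*2:
  item=0 (even): yield 0
  item=1 (odd): yield 1*2 = 2
  item=2 (even): yield 2
Therefore res = [0, 2, 2].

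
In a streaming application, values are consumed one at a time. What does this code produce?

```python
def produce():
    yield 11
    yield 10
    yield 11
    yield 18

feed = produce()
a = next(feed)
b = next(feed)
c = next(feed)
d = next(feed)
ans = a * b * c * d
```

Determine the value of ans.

Step 1: Create generator and consume all values:
  a = next(feed) = 11
  b = next(feed) = 10
  c = next(feed) = 11
  d = next(feed) = 18
Step 2: ans = 11 * 10 * 11 * 18 = 21780.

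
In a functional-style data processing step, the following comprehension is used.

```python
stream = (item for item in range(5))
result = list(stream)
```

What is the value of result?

Step 1: Generator expression iterates range(5): [0, 1, 2, 3, 4].
Step 2: list() collects all values.
Therefore result = [0, 1, 2, 3, 4].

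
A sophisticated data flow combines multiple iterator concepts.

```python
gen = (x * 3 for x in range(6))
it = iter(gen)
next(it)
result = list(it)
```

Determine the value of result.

Step 1: Generator produces [0, 3, 6, 9, 12, 15].
Step 2: next(it) consumes first element (0).
Step 3: list(it) collects remaining: [3, 6, 9, 12, 15].
Therefore result = [3, 6, 9, 12, 15].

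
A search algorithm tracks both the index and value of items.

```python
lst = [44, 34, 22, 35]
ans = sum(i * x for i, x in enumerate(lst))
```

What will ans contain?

Step 1: Compute i * x for each (i, x) in enumerate([44, 34, 22, 35]):
  i=0, x=44: 0*44 = 0
  i=1, x=34: 1*34 = 34
  i=2, x=22: 2*22 = 44
  i=3, x=35: 3*35 = 105
Step 2: sum = 0 + 34 + 44 + 105 = 183.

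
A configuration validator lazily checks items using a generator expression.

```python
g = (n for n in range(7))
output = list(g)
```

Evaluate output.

Step 1: Generator expression iterates range(7): [0, 1, 2, 3, 4, 5, 6].
Step 2: list() collects all values.
Therefore output = [0, 1, 2, 3, 4, 5, 6].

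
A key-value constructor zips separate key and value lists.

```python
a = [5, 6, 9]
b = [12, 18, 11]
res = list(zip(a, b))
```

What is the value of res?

Step 1: zip pairs elements at same index:
  Index 0: (5, 12)
  Index 1: (6, 18)
  Index 2: (9, 11)
Therefore res = [(5, 12), (6, 18), (9, 11)].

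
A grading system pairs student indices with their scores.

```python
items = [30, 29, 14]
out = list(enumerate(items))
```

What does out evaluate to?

Step 1: enumerate pairs each element with its index:
  (0, 30)
  (1, 29)
  (2, 14)
Therefore out = [(0, 30), (1, 29), (2, 14)].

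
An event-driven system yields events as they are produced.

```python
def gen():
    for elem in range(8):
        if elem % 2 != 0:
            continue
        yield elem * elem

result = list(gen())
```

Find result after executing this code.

Step 1: Only yield elem**2 when elem is divisible by 2:
  elem=0: 0 % 2 == 0, yield 0**2 = 0
  elem=2: 2 % 2 == 0, yield 2**2 = 4
  elem=4: 4 % 2 == 0, yield 4**2 = 16
  elem=6: 6 % 2 == 0, yield 6**2 = 36
Therefore result = [0, 4, 16, 36].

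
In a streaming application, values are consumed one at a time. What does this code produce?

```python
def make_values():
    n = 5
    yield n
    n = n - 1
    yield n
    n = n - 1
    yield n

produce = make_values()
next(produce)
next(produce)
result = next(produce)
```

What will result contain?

Step 1: Trace through generator execution:
  Yield 1: n starts at 5, yield 5
  Yield 2: n = 5 - 1 = 4, yield 4
  Yield 3: n = 4 - 1 = 3, yield 3
Step 2: First next() gets 5, second next() gets the second value, third next() yields 3.
Therefore result = 3.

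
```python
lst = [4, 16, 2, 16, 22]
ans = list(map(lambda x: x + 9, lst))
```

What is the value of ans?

Step 1: Apply lambda x: x + 9 to each element:
  4 -> 13
  16 -> 25
  2 -> 11
  16 -> 25
  22 -> 31
Therefore ans = [13, 25, 11, 25, 31].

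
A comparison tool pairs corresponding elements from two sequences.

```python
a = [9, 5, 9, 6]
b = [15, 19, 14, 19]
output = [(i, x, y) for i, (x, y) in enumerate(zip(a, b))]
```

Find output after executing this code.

Step 1: enumerate(zip(a, b)) gives index with paired elements:
  i=0: (9, 15)
  i=1: (5, 19)
  i=2: (9, 14)
  i=3: (6, 19)
Therefore output = [(0, 9, 15), (1, 5, 19), (2, 9, 14), (3, 6, 19)].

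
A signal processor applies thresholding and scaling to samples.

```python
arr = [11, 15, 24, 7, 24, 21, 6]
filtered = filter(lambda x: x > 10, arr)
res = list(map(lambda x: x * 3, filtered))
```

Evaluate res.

Step 1: Filter arr for elements > 10:
  11: kept
  15: kept
  24: kept
  7: removed
  24: kept
  21: kept
  6: removed
Step 2: Map x * 3 on filtered [11, 15, 24, 24, 21]:
  11 -> 33
  15 -> 45
  24 -> 72
  24 -> 72
  21 -> 63
Therefore res = [33, 45, 72, 72, 63].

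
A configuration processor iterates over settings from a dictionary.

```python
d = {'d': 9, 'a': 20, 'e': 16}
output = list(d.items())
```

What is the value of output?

Step 1: d.items() returns (key, value) pairs in insertion order.
Therefore output = [('d', 9), ('a', 20), ('e', 16)].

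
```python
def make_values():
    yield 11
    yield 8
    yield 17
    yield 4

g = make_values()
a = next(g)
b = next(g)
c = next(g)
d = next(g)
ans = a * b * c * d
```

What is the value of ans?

Step 1: Create generator and consume all values:
  a = next(g) = 11
  b = next(g) = 8
  c = next(g) = 17
  d = next(g) = 4
Step 2: ans = 11 * 8 * 17 * 4 = 5984.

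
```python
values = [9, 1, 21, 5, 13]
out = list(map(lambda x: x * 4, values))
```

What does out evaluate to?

Step 1: Apply lambda x: x * 4 to each element:
  9 -> 36
  1 -> 4
  21 -> 84
  5 -> 20
  13 -> 52
Therefore out = [36, 4, 84, 20, 52].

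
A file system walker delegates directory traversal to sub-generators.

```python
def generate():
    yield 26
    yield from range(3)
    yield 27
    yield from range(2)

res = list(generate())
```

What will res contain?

Step 1: Trace yields in order:
  yield 26
  yield 0
  yield 1
  yield 2
  yield 27
  yield 0
  yield 1
Therefore res = [26, 0, 1, 2, 27, 0, 1].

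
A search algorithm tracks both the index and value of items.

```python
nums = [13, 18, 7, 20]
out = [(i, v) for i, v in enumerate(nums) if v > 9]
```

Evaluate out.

Step 1: Filter enumerate([13, 18, 7, 20]) keeping v > 9:
  (0, 13): 13 > 9, included
  (1, 18): 18 > 9, included
  (2, 7): 7 <= 9, excluded
  (3, 20): 20 > 9, included
Therefore out = [(0, 13), (1, 18), (3, 20)].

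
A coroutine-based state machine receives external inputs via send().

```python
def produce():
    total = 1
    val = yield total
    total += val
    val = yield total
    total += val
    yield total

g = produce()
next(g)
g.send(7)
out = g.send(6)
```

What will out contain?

Step 1: next() -> yield total=1.
Step 2: send(7) -> val=7, total = 1+7 = 8, yield 8.
Step 3: send(6) -> val=6, total = 8+6 = 14, yield 14.
Therefore out = 14.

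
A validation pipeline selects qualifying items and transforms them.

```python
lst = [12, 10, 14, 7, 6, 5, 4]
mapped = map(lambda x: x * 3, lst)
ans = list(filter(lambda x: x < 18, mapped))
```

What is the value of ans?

Step 1: Map x * 3:
  12 -> 36
  10 -> 30
  14 -> 42
  7 -> 21
  6 -> 18
  5 -> 15
  4 -> 12
Step 2: Filter for < 18:
  36: removed
  30: removed
  42: removed
  21: removed
  18: removed
  15: kept
  12: kept
Therefore ans = [15, 12].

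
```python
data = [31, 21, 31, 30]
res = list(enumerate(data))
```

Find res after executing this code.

Step 1: enumerate pairs each element with its index:
  (0, 31)
  (1, 21)
  (2, 31)
  (3, 30)
Therefore res = [(0, 31), (1, 21), (2, 31), (3, 30)].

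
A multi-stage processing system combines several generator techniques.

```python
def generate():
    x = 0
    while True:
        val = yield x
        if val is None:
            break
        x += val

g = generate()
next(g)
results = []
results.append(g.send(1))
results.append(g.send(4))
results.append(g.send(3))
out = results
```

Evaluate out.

Step 1: next(g) -> yield 0.
Step 2: send(1) -> x = 1, yield 1.
Step 3: send(4) -> x = 5, yield 5.
Step 4: send(3) -> x = 8, yield 8.
Therefore out = [1, 5, 8].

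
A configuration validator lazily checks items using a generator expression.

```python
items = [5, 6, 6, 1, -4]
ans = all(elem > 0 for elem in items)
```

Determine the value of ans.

Step 1: Check elem > 0 for each element in [5, 6, 6, 1, -4]:
  5 > 0: True
  6 > 0: True
  6 > 0: True
  1 > 0: True
  -4 > 0: False
Step 2: all() returns False.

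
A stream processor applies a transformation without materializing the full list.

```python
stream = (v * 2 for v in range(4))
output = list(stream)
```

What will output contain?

Step 1: For each v in range(4), compute v*2:
  v=0: 0*2 = 0
  v=1: 1*2 = 2
  v=2: 2*2 = 4
  v=3: 3*2 = 6
Therefore output = [0, 2, 4, 6].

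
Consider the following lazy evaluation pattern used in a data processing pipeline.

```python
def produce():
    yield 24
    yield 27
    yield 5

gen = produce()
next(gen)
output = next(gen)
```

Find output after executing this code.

Step 1: produce() creates a generator.
Step 2: next(gen) yields 24 (consumed and discarded).
Step 3: next(gen) yields 27, assigned to output.
Therefore output = 27.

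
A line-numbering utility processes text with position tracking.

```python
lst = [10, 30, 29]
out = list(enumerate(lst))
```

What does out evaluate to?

Step 1: enumerate pairs each element with its index:
  (0, 10)
  (1, 30)
  (2, 29)
Therefore out = [(0, 10), (1, 30), (2, 29)].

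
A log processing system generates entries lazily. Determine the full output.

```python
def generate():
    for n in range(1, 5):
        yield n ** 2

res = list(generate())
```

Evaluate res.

Step 1: For each n in range(1, 5), yield n**2:
  n=1: yield 1**2 = 1
  n=2: yield 2**2 = 4
  n=3: yield 3**2 = 9
  n=4: yield 4**2 = 16
Therefore res = [1, 4, 9, 16].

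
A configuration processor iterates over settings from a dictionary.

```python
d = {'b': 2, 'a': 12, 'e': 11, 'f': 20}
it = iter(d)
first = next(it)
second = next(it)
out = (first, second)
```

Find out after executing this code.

Step 1: iter(d) iterates over keys: ['b', 'a', 'e', 'f'].
Step 2: first = next(it) = 'b', second = next(it) = 'a'.
Therefore out = ('b', 'a').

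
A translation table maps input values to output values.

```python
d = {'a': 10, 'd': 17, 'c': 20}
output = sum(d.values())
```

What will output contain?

Step 1: d.values() = [10, 17, 20].
Step 2: sum = 47.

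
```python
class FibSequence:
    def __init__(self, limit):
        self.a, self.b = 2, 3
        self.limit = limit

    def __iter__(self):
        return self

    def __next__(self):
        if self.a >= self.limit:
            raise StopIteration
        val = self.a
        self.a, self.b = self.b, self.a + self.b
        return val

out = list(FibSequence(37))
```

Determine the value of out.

Step 1: Fibonacci-like sequence (a=2, b=3) until >= 37:
  Yield 2, then a,b = 3,5
  Yield 3, then a,b = 5,8
  Yield 5, then a,b = 8,13
  Yield 8, then a,b = 13,21
  Yield 13, then a,b = 21,34
  Yield 21, then a,b = 34,55
  Yield 34, then a,b = 55,89
Step 2: 55 >= 37, stop.
Therefore out = [2, 3, 5, 8, 13, 21, 34].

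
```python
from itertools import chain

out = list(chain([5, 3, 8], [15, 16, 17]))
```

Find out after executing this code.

Step 1: chain() concatenates iterables: [5, 3, 8] + [15, 16, 17].
Therefore out = [5, 3, 8, 15, 16, 17].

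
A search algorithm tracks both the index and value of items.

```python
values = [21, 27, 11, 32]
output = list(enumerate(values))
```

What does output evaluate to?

Step 1: enumerate pairs each element with its index:
  (0, 21)
  (1, 27)
  (2, 11)
  (3, 32)
Therefore output = [(0, 21), (1, 27), (2, 11), (3, 32)].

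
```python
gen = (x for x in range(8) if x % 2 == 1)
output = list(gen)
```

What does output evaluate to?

Step 1: Filter range(8) keeping only odd values:
  x=0: even, excluded
  x=1: odd, included
  x=2: even, excluded
  x=3: odd, included
  x=4: even, excluded
  x=5: odd, included
  x=6: even, excluded
  x=7: odd, included
Therefore output = [1, 3, 5, 7].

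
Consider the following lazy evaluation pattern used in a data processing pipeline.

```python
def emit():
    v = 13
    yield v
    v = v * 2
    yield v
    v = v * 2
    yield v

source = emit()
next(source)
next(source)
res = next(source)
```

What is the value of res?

Step 1: Trace through generator execution:
  Yield 1: v starts at 13, yield 13
  Yield 2: v = 13 * 2 = 26, yield 26
  Yield 3: v = 26 * 2 = 52, yield 52
Step 2: First next() gets 13, second next() gets the second value, third next() yields 52.
Therefore res = 52.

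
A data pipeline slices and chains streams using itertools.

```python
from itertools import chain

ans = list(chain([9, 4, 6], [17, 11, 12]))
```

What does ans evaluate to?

Step 1: chain() concatenates iterables: [9, 4, 6] + [17, 11, 12].
Therefore ans = [9, 4, 6, 17, 11, 12].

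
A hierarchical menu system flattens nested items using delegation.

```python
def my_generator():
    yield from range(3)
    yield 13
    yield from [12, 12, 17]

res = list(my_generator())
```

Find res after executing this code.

Step 1: Trace yields in order:
  yield 0
  yield 1
  yield 2
  yield 13
  yield 12
  yield 12
  yield 17
Therefore res = [0, 1, 2, 13, 12, 12, 17].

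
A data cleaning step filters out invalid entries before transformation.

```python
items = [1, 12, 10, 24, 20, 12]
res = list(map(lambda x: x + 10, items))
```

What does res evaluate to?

Step 1: Apply lambda x: x + 10 to each element:
  1 -> 11
  12 -> 22
  10 -> 20
  24 -> 34
  20 -> 30
  12 -> 22
Therefore res = [11, 22, 20, 34, 30, 22].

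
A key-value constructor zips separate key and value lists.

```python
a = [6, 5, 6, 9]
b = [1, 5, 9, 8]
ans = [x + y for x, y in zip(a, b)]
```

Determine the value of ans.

Step 1: Add corresponding elements:
  6 + 1 = 7
  5 + 5 = 10
  6 + 9 = 15
  9 + 8 = 17
Therefore ans = [7, 10, 15, 17].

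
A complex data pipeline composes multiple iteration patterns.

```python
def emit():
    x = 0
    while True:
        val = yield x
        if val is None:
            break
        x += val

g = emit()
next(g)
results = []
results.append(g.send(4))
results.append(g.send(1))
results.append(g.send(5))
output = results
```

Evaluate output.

Step 1: next(g) -> yield 0.
Step 2: send(4) -> x = 4, yield 4.
Step 3: send(1) -> x = 5, yield 5.
Step 4: send(5) -> x = 10, yield 10.
Therefore output = [4, 5, 10].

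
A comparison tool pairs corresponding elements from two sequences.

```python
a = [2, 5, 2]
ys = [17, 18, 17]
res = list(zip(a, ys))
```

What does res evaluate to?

Step 1: zip pairs elements at same index:
  Index 0: (2, 17)
  Index 1: (5, 18)
  Index 2: (2, 17)
Therefore res = [(2, 17), (5, 18), (2, 17)].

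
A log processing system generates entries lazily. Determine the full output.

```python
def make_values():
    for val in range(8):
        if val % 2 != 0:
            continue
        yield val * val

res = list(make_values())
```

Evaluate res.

Step 1: Only yield val**2 when val is divisible by 2:
  val=0: 0 % 2 == 0, yield 0**2 = 0
  val=2: 2 % 2 == 0, yield 2**2 = 4
  val=4: 4 % 2 == 0, yield 4**2 = 16
  val=6: 6 % 2 == 0, yield 6**2 = 36
Therefore res = [0, 4, 16, 36].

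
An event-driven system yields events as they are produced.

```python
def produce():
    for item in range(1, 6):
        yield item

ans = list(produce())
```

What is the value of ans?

Step 1: The generator yields each value from range(1, 6).
Step 2: list() consumes all yields: [1, 2, 3, 4, 5].
Therefore ans = [1, 2, 3, 4, 5].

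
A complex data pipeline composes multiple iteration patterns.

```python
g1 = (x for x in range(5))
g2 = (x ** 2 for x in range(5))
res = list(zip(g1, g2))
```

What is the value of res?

Step 1: g1 produces [0, 1, 2, 3, 4].
Step 2: g2 produces [0, 1, 4, 9, 16].
Step 3: zip pairs them: [(0, 0), (1, 1), (2, 4), (3, 9), (4, 16)].
Therefore res = [(0, 0), (1, 1), (2, 4), (3, 9), (4, 16)].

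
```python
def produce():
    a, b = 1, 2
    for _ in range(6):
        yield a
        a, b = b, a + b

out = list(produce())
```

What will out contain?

Step 1: Fibonacci-like sequence starting with a=1, b=2:
  Iteration 1: yield a=1, then a,b = 2,3
  Iteration 2: yield a=2, then a,b = 3,5
  Iteration 3: yield a=3, then a,b = 5,8
  Iteration 4: yield a=5, then a,b = 8,13
  Iteration 5: yield a=8, then a,b = 13,21
  Iteration 6: yield a=13, then a,b = 21,34
Therefore out = [1, 2, 3, 5, 8, 13].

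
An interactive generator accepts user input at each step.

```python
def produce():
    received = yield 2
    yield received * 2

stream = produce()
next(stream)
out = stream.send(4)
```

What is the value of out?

Step 1: next(stream) advances to first yield, producing 2.
Step 2: send(4) resumes, received = 4.
Step 3: yield received * 2 = 4 * 2 = 8.
Therefore out = 8.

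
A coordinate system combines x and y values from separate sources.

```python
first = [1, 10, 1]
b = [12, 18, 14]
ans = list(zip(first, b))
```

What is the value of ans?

Step 1: zip pairs elements at same index:
  Index 0: (1, 12)
  Index 1: (10, 18)
  Index 2: (1, 14)
Therefore ans = [(1, 12), (10, 18), (1, 14)].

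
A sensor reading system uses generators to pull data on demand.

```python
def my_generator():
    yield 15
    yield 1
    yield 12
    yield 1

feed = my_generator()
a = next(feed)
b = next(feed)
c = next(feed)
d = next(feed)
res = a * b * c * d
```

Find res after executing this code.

Step 1: Create generator and consume all values:
  a = next(feed) = 15
  b = next(feed) = 1
  c = next(feed) = 12
  d = next(feed) = 1
Step 2: res = 15 * 1 * 12 * 1 = 180.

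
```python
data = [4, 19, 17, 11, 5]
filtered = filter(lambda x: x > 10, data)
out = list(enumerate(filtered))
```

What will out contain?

Step 1: Filter [4, 19, 17, 11, 5] for > 10: [19, 17, 11].
Step 2: enumerate re-indexes from 0: [(0, 19), (1, 17), (2, 11)].
Therefore out = [(0, 19), (1, 17), (2, 11)].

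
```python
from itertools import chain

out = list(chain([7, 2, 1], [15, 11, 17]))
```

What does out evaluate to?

Step 1: chain() concatenates iterables: [7, 2, 1] + [15, 11, 17].
Therefore out = [7, 2, 1, 15, 11, 17].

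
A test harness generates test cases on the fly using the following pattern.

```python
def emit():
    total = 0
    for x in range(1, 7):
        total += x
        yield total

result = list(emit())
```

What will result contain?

Step 1: Generator accumulates running sum:
  x=1: total = 1, yield 1
  x=2: total = 3, yield 3
  x=3: total = 6, yield 6
  x=4: total = 10, yield 10
  x=5: total = 15, yield 15
  x=6: total = 21, yield 21
Therefore result = [1, 3, 6, 10, 15, 21].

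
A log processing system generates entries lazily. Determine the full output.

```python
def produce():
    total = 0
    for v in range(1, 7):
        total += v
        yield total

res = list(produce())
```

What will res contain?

Step 1: Generator accumulates running sum:
  v=1: total = 1, yield 1
  v=2: total = 3, yield 3
  v=3: total = 6, yield 6
  v=4: total = 10, yield 10
  v=5: total = 15, yield 15
  v=6: total = 21, yield 21
Therefore res = [1, 3, 6, 10, 15, 21].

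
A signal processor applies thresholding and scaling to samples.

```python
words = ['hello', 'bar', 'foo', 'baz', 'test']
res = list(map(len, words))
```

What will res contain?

Step 1: Map len() to each word:
  'hello' -> 5
  'bar' -> 3
  'foo' -> 3
  'baz' -> 3
  'test' -> 4
Therefore res = [5, 3, 3, 3, 4].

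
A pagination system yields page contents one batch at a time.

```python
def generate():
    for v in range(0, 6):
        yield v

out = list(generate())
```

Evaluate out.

Step 1: The generator yields each value from range(0, 6).
Step 2: list() consumes all yields: [0, 1, 2, 3, 4, 5].
Therefore out = [0, 1, 2, 3, 4, 5].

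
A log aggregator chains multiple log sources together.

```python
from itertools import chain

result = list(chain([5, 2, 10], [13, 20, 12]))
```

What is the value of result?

Step 1: chain() concatenates iterables: [5, 2, 10] + [13, 20, 12].
Therefore result = [5, 2, 10, 13, 20, 12].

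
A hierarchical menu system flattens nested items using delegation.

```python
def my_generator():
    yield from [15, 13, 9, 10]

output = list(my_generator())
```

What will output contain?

Step 1: yield from delegates to the iterable, yielding each element.
Step 2: Collected values: [15, 13, 9, 10].
Therefore output = [15, 13, 9, 10].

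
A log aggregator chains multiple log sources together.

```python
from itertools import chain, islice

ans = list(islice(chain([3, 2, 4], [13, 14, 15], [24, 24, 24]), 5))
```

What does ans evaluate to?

Step 1: chain([3, 2, 4], [13, 14, 15], [24, 24, 24]) = [3, 2, 4, 13, 14, 15, 24, 24, 24].
Step 2: islice takes first 5 elements: [3, 2, 4, 13, 14].
Therefore ans = [3, 2, 4, 13, 14].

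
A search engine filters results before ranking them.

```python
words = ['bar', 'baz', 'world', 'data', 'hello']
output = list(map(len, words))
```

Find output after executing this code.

Step 1: Map len() to each word:
  'bar' -> 3
  'baz' -> 3
  'world' -> 5
  'data' -> 4
  'hello' -> 5
Therefore output = [3, 3, 5, 4, 5].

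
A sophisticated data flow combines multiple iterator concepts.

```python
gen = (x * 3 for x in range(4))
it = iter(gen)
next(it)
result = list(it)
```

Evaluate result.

Step 1: Generator produces [0, 3, 6, 9].
Step 2: next(it) consumes first element (0).
Step 3: list(it) collects remaining: [3, 6, 9].
Therefore result = [3, 6, 9].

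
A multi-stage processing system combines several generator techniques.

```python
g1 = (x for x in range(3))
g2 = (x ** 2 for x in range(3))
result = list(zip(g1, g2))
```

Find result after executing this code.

Step 1: g1 produces [0, 1, 2].
Step 2: g2 produces [0, 1, 4].
Step 3: zip pairs them: [(0, 0), (1, 1), (2, 4)].
Therefore result = [(0, 0), (1, 1), (2, 4)].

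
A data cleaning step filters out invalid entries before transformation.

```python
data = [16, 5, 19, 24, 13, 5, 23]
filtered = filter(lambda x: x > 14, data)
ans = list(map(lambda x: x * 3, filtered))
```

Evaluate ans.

Step 1: Filter data for elements > 14:
  16: kept
  5: removed
  19: kept
  24: kept
  13: removed
  5: removed
  23: kept
Step 2: Map x * 3 on filtered [16, 19, 24, 23]:
  16 -> 48
  19 -> 57
  24 -> 72
  23 -> 69
Therefore ans = [48, 57, 72, 69].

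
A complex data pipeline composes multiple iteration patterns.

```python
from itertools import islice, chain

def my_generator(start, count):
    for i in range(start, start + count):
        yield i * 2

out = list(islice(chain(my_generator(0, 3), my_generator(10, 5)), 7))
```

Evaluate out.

Step 1: my_generator(0, 3) yields [0, 2, 4].
Step 2: my_generator(10, 5) yields [20, 22, 24, 26, 28].
Step 3: chain concatenates: [0, 2, 4, 20, 22, 24, 26, 28].
Step 4: islice takes first 7: [0, 2, 4, 20, 22, 24, 26].
Therefore out = [0, 2, 4, 20, 22, 24, 26].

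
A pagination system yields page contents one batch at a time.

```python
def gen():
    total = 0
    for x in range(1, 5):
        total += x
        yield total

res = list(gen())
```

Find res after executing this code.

Step 1: Generator accumulates running sum:
  x=1: total = 1, yield 1
  x=2: total = 3, yield 3
  x=3: total = 6, yield 6
  x=4: total = 10, yield 10
Therefore res = [1, 3, 6, 10].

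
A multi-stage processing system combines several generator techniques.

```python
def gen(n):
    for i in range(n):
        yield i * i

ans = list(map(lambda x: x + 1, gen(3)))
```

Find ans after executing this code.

Step 1: gen(3) yields squares: [0, 1, 4].
Step 2: map adds 1 to each: [1, 2, 5].
Therefore ans = [1, 2, 5].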